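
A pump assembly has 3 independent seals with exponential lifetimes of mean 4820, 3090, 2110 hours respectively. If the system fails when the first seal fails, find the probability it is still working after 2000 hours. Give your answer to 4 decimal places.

The first failure time is exponential with rate Σλ_i = 1/4820 + 1/3090 + 1/2110 = 0.00100503 per hour.
P(min > 2000) = e^(−0.00100503·2000) = e^(−2.0101) ≈ 0.1340.

0.1340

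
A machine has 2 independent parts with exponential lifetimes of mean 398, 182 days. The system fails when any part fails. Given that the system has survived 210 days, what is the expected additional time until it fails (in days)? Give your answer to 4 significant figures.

124.9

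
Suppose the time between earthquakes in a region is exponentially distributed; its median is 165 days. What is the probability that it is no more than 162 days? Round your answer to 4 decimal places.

0.4937

For an exponential, median = ln(2)/λ, so λ = ln 2 / 165 = 0.00420089 per day.
P(X ≤ 162) = 1 − e^(−λ·162) = 1 − e^(−0.68054) ≈ 0.4937.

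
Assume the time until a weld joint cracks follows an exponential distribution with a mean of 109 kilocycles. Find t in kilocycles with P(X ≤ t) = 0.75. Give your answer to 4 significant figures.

151.1

The rate is λ = 1/109 = 0.00917431 per kilocycle.
Set 1 − e^(−λt) = 0.75, so t = −ln(0.25)/λ = 1.3863/0.00917431 ≈ 151.106 kilocycles.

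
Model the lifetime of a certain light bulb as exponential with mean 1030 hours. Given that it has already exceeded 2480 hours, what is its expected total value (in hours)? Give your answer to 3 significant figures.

The rate is λ = 1/1030 = 0.000970874 per hour.
By memorylessness, E[X | X > 2480] = 2480 + 1/λ = 2480 + 1030 = 3510 hours.

3510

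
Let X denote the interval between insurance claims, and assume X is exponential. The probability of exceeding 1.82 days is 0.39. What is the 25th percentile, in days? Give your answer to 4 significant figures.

e^(−λ·1.82) = 0.39 ⇒ λ = −ln(0.39)/1.82 = 0.517367.
25th percentile: 1 − e^(−λt) = 0.25, t = −ln(0.75)/λ = 0.55605 days.

0.5560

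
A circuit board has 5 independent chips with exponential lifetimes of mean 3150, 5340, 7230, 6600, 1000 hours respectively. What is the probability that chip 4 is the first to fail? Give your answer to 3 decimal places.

Rates: λ_i = 1/mean_i → 0.00031746, 0.000187266, 0.000138313, 0.000151515, 0.001; Σλ = 0.00179455.
P(chip 4 first) = λ_4/Σλ = 0.000151515/0.00179455 ≈ 0.084.

0.084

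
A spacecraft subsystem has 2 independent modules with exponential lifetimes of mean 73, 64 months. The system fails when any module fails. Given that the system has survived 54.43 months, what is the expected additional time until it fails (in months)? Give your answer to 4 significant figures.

First-failure rate Σλ = 1/73 + 1/64 = 0.0293236.
By memorylessness the expected residual is 1/Σλ = 34.1022 months, regardless of the 54.43 already elapsed.

34.10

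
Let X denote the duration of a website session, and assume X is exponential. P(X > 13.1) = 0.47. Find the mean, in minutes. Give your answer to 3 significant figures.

e^(−λ·13.1) = 0.47 ⇒ λ = −ln(0.47)/13.1 = 0.0576353.
Mean = 1/λ = 17.3505 minutes.

17.4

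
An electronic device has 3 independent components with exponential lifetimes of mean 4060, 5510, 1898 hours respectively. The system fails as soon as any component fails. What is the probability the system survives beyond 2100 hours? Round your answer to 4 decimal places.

0.1347

The first failure time is exponential with rate Σλ_i = 1/4060 + 1/5510 + 1/1898 = 0.000954664 per hour.
P(min > 2100) = e^(−0.000954664·2100) = e^(−2.0048) ≈ 0.1347.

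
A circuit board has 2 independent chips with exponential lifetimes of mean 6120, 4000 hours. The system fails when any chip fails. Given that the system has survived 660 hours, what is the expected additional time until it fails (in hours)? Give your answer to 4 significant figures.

2419

First-failure rate Σλ = 1/6120 + 1/4000 = 0.000413399.
By memorylessness the expected residual is 1/Σλ = 2418.97 hours, regardless of the 660 already elapsed.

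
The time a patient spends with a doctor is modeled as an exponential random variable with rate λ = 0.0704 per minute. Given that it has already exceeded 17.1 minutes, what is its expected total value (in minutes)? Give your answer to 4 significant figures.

By memorylessness, E[X | X > 17.1] = 17.1 + 1/λ = 17.1 + 14.2045 = 31.3045 minutes.

31.30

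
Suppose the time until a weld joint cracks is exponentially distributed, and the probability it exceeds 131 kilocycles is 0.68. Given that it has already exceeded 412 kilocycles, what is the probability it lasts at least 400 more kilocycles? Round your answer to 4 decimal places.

0.3080

From e^(−λ·131) = 0.68, λ = −ln(0.68)/131 = 0.00294399.
Memoryless: P(X > 412+400 | X > 412) = P(X > 400) = e^(−0.00294399·400) ≈ 0.3080.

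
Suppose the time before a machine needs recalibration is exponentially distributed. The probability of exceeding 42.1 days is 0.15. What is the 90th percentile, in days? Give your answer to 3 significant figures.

e^(−λ·42.1) = 0.15 ⇒ λ = −ln(0.15)/42.1 = 0.0450622.
90th percentile: 1 − e^(−λt) = 0.9, t = −ln(0.1)/λ = 51.0979 days.

51.1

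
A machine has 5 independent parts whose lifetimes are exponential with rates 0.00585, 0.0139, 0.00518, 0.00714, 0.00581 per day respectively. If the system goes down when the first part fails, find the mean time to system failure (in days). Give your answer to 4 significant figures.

26.40

The time to first failure is exponential with rate Σλ = 0.00585 + 0.0139 + 0.00518 + 0.00714 + 0.00581 = 0.03788.
E[min] = 1/Σλ = 1/0.03788 = 26.3992 days.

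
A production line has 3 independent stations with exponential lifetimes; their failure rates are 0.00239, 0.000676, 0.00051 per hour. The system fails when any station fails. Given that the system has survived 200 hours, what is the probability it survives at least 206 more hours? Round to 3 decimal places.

0.479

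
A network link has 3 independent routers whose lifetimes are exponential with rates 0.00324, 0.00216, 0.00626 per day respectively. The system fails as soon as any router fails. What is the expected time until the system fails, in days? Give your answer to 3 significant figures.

85.8

The time to first failure is exponential with rate Σλ = 0.00324 + 0.00216 + 0.00626 = 0.01166.
E[min] = 1/Σλ = 1/0.01166 = 85.7633 days.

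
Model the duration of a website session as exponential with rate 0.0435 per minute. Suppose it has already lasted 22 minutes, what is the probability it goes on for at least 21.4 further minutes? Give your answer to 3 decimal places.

By the memoryless property, P(X > 22+21.4 | X > 22) = P(X > 21.4).
P(X > 21.4) = e^(−0.9309) ≈ 0.394.

0.394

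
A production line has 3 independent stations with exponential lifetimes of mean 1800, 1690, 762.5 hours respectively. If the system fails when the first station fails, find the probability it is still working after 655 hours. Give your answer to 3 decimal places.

0.200

The first failure time is exponential with rate Σλ_i = 1/1800 + 1/1690 + 1/762.5 = 0.00245875 per hour.
P(min > 655) = e^(−0.00245875·655) = e^(−1.6105) ≈ 0.200.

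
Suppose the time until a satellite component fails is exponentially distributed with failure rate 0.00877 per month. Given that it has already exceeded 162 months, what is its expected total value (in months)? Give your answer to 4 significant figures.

By memorylessness, E[X | X > 162] = 162 + 1/λ = 162 + 114.025 = 276.025 months.

276.0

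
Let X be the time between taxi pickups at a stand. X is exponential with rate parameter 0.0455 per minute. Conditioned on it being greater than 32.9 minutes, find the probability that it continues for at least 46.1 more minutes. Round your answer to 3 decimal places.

0.123

P(X > s+t | X > s) = e^(−λ(s+t))/e^(−λs) = e^(−λt), independent of s = 32.9.
P(X > 46.1) = e^(−2.0976) ≈ 0.123.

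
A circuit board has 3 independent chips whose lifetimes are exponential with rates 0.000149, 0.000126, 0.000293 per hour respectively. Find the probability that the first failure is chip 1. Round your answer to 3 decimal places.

0.262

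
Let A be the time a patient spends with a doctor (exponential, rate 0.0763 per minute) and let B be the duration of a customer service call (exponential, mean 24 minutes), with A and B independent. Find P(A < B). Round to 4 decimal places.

0.6468

λ_1 = 0.0763, λ_2 = 1/24 = 0.0416667.
For independent exponentials, P(A < B) = λ_1/(λ_1+λ_2) = 0.0763/0.117967 ≈ 0.6468.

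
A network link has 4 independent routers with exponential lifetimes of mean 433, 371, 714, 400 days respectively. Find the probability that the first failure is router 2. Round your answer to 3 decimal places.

0.303

Rates: λ_i = 1/mean_i → 0.00230947, 0.00269542, 0.00140056, 0.0025; Σλ = 0.00890545.
P(router 2 first) = λ_2/Σλ = 0.00269542/0.00890545 ≈ 0.303.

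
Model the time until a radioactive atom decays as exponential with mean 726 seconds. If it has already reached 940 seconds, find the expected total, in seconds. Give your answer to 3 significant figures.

The rate is λ = 1/726 = 0.00137741 per second.
By memorylessness, E[X | X > 940] = 940 + 1/λ = 940 + 726 = 1666 seconds.

1670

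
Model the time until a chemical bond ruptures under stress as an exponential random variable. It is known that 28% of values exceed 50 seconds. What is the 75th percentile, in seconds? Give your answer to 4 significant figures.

54.45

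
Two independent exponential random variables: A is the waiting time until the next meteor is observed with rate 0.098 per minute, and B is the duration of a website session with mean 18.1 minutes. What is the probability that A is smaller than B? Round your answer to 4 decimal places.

λ_1 = 0.098, λ_2 = 1/18.1 = 0.0552486.
For independent exponentials, P(A < B) = λ_1/(λ_1+λ_2) = 0.098/0.153249 ≈ 0.6395.

0.6395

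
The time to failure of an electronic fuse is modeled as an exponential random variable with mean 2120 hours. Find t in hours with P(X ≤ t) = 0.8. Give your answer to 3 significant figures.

The rate is λ = 1/2120 = 0.000471698 per hour.
Set 1 − e^(−λt) = 0.8, so t = −ln(0.2)/λ = 1.6094/0.000471698 ≈ 3412.01 hours.

3410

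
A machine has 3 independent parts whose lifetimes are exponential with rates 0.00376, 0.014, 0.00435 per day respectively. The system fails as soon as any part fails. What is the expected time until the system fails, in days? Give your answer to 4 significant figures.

The time to first failure is exponential with rate Σλ = 0.00376 + 0.014 + 0.00435 = 0.02211.
E[min] = 1/Σλ = 1/0.02211 = 45.2284 days.

45.23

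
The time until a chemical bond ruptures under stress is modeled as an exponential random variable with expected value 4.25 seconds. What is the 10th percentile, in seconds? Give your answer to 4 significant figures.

The rate is λ = 1/4.25 = 0.235294 per second.
Set 1 − e^(−λt) = 0.1, so t = −ln(0.9)/λ = 0.10536/0.235294 ≈ 0.447782 seconds.

0.4478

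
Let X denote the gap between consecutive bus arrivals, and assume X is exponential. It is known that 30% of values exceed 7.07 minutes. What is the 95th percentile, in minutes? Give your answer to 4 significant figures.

e^(−λ·7.07) = 0.30 ⇒ λ = −ln(0.30)/7.07 = 0.170293.
95th percentile: 1 − e^(−λt) = 0.95, t = −ln(0.05)/λ = 17.5916 minutes.

17.59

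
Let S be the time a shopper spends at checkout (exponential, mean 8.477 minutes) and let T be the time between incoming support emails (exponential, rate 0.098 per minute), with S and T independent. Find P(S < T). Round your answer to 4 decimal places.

0.5462

λ_1 = 1/8.477 = 0.117966, λ_2 = 0.098.
For independent exponentials, P(S < T) = λ_1/(λ_1+λ_2) = 0.117966/0.215966 ≈ 0.5462.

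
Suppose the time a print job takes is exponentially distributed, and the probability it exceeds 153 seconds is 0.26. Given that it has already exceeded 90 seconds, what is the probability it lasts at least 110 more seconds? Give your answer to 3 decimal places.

0.380

From e^(−λ·153) = 0.26, λ = −ln(0.26)/153 = 0.0088044.
Memoryless: P(X > 90+110 | X > 90) = P(X > 110) = e^(−0.0088044·110) ≈ 0.380.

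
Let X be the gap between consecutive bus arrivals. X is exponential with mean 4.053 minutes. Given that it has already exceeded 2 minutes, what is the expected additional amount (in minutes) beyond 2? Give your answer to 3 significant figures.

4.05

The rate is λ = 1/4.053 = 0.246731 per minute.
By memorylessness, the remaining amount past any threshold is again Exp(λ) with mean 1/λ = 4.053 minutes.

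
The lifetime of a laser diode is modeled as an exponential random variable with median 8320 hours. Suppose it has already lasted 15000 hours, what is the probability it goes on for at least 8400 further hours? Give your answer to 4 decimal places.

0.4967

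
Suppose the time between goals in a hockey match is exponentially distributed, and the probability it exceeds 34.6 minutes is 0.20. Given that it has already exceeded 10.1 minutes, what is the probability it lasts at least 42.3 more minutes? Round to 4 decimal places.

From e^(−λ·34.6) = 0.20, λ = −ln(0.20)/34.6 = 0.0465155.
Memoryless: P(X > 10.1+42.3 | X > 10.1) = P(X > 42.3) = e^(−0.0465155·42.3) ≈ 0.1398.

0.1398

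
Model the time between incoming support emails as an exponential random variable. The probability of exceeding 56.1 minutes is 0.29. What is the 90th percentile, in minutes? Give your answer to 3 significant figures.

104

e^(−λ·56.1) = 0.29 ⇒ λ = −ln(0.29)/56.1 = 0.0220655.
90th percentile: 1 − e^(−λt) = 0.9, t = −ln(0.1)/λ = 104.352 minutes.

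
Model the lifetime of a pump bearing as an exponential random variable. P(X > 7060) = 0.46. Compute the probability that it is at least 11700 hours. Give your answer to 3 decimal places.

0.276

e^(−λ·7060) = 0.46 ⇒ λ = −ln(0.46)/7060 = 0.00010999.
P(X > 11700) = e^(−0.00010999·11700) = e^(−1.2869) ≈ 0.276.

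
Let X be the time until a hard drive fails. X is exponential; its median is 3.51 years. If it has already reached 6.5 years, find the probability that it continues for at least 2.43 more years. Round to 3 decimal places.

For an exponential, median = ln(2)/λ, so λ = ln 2 / 3.51 = 0.197478 per year.
P(X > s+t | X > s) = e^(−λ(s+t))/e^(−λs) = e^(−λt), independent of s = 6.5.
P(X > 2.43) = e^(−0.47987) ≈ 0.619.

0.619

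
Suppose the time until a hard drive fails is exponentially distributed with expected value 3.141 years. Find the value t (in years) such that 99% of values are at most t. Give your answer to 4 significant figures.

14.46

The rate is λ = 1/3.141 = 0.31837 per year.
Set 1 − e^(−λt) = 0.99, so t = −ln(0.01)/λ = 4.6052/0.31837 ≈ 14.4648 years.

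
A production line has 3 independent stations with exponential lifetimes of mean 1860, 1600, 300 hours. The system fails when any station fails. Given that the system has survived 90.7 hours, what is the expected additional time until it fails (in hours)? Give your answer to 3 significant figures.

222

First-failure rate Σλ = 1/1860 + 1/1600 + 1/300 = 0.00449597.
By memorylessness the expected residual is 1/Σλ = 222.422 hours, regardless of the 90.7 already elapsed.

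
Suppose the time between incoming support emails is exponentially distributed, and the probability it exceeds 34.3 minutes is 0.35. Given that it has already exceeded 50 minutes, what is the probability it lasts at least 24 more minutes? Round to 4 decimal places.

0.4797

From e^(−λ·34.3) = 0.35, λ = −ln(0.35)/34.3 = 0.0306071.
Memoryless: P(X > 50+24 | X > 50) = P(X > 24) = e^(−0.0306071·24) ≈ 0.4797.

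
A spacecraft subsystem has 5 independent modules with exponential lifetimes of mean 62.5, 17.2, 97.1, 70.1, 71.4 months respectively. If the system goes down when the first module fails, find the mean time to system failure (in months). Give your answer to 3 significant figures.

8.87

The first failure time is exponential with rate Σλ_i = 1/62.5 + 1/17.2 + 1/97.1 + 1/70.1 + 1/71.4 = 0.112709 per month.
E[min] = 1/Σλ = 1/0.112709 = 8.8724 months.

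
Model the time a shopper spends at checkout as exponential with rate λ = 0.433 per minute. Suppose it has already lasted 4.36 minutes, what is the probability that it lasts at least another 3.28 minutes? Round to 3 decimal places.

0.242

P(X > s+t | X > s) = e^(−λ(s+t))/e^(−λs) = e^(−λt), independent of s = 4.36.
P(X > 3.28) = e^(−1.4202) ≈ 0.242.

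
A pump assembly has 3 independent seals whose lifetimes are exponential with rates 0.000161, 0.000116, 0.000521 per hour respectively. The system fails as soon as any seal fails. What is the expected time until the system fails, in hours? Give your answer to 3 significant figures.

1250

The time to first failure is exponential with rate Σλ = 0.000161 + 0.000116 + 0.000521 = 0.000798.
E[min] = 1/Σλ = 1/0.000798 = 1253.13 hours.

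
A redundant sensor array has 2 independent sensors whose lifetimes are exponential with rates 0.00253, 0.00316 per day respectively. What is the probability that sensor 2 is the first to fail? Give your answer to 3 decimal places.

The time to first failure is exponential with rate Σλ = 0.00253 + 0.00316 = 0.00569.
P(sensor 2 first) = λ_2/Σλ = 0.00316/0.00569 ≈ 0.555.

0.555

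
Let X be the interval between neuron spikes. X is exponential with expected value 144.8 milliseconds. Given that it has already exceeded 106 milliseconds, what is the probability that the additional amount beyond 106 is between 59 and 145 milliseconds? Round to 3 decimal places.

The rate is λ = 1/144.8 = 0.00690608 per millisecond.
Memoryless: the residual past 106 is again Exp(λ).
P(59 < residual < 145) = e^(−λ·59) − e^(−λ·145) = 0.66534 − 0.36737 ≈ 0.298.

0.298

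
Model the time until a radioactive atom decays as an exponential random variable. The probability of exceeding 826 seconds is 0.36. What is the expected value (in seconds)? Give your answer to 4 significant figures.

808.5

e^(−λ·826) = 0.36 ⇒ λ = −ln(0.36)/826 = 0.00123687.
Mean = 1/λ = 808.495 seconds.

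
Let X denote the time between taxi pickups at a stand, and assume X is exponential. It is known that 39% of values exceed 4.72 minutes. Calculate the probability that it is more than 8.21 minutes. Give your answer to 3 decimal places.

0.194

e^(−λ·4.72) = 0.39 ⇒ λ = −ln(0.39)/4.72 = 0.199493.
P(X > 8.21) = e^(−0.199493·8.21) = e^(−1.6378) ≈ 0.194.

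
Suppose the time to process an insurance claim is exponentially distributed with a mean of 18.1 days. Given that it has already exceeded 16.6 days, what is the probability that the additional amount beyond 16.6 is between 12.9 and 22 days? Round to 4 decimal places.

0.1937

The rate is λ = 1/18.1 = 0.0552486 per day.
Memoryless: the residual past 16.6 is again Exp(λ).
P(12.9 < residual < 22) = e^(−λ·12.9) − e^(−λ·22) = 0.49032 − 0.29657 ≈ 0.1937.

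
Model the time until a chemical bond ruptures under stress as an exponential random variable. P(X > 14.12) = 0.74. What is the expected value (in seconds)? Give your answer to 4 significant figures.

46.89

e^(−λ·14.12) = 0.74 ⇒ λ = −ln(0.74)/14.12 = 0.0213247.
Mean = 1/λ = 46.8939 seconds.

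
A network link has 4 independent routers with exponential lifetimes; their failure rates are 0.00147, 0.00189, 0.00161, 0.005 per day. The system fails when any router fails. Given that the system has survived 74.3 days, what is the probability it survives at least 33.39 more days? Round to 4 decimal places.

Time to first failure ~ Exp(Σλ) with Σλ = 0.00997.
By memorylessness, P(T > 74.3+33.39 | T > 74.3) = P(T > 33.39) = e^(−0.00997·33.39) ≈ 0.7168.

0.7168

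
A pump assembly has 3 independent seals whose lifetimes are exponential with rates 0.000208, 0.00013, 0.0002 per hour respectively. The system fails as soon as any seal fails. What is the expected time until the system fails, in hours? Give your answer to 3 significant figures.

The time to first failure is exponential with rate Σλ = 0.000208 + 0.00013 + 0.0002 = 0.000538.
E[min] = 1/Σλ = 1/0.000538 = 1858.74 hours.

1860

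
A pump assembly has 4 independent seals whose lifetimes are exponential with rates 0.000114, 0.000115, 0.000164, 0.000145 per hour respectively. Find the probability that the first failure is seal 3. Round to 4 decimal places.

The time to first failure is exponential with rate Σλ = 0.000114 + 0.000115 + 0.000164 + 0.000145 = 0.000538.
P(seal 3 first) = λ_3/Σλ = 0.000164/0.000538 ≈ 0.3048.

0.3048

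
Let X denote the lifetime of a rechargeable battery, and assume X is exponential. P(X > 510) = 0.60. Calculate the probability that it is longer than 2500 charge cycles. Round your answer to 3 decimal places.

e^(−λ·510) = 0.60 ⇒ λ = −ln(0.60)/510 = 0.00100162.
P(X > 2500) = e^(−0.00100162·2500) = e^(−2.504) ≈ 0.082.

0.082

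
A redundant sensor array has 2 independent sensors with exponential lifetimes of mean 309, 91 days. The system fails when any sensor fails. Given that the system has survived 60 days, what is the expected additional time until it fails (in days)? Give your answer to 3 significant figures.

First-failure rate Σλ = 1/309 + 1/91 = 0.0142253.
By memorylessness the expected residual is 1/Σλ = 70.2975 days, regardless of the 60 already elapsed.

70.3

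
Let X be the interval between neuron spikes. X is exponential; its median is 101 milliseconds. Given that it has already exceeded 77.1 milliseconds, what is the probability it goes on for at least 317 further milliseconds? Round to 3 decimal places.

0.114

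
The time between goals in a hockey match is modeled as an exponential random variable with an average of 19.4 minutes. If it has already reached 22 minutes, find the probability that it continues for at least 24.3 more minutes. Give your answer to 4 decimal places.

The rate is λ = 1/19.4 = 0.0515464 per minute.
By the memoryless property, P(X > 22+24.3 | X > 22) = P(X > 24.3).
P(X > 24.3) = e^(−1.2526) ≈ 0.2858.

0.2858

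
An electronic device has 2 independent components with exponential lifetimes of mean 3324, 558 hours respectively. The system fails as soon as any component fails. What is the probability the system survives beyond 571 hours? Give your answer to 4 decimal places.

0.3027

The first failure time is exponential with rate Σλ_i = 1/3324 + 1/558 = 0.00209296 per hour.
P(min > 571) = e^(−0.00209296·571) = e^(−1.1951) ≈ 0.3027.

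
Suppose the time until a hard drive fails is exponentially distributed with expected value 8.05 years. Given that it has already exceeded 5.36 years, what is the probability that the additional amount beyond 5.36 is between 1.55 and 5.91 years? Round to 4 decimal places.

0.3449

The rate is λ = 1/8.05 = 0.124224 per year.
Memoryless: the residual past 5.36 is again Exp(λ).
P(1.55 < residual < 5.91) = e^(−λ·1.55) − e^(−λ·5.91) = 0.82486 − 0.47991 ≈ 0.3449.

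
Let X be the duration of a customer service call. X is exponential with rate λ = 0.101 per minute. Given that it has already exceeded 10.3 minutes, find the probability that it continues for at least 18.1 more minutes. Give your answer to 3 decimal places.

By the memoryless property, P(X > 10.3+18.1 | X > 10.3) = P(X > 18.1).
P(X > 18.1) = e^(−1.8281) ≈ 0.161.

0.161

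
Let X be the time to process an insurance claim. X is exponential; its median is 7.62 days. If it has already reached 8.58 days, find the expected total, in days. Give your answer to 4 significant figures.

For an exponential, median = ln(2)/λ, so λ = ln 2 / 7.62 = 0.0909642 per day.
By memorylessness, E[X | X > 8.58] = 8.58 + 1/λ = 8.58 + 10.9933 = 19.5733 days.

19.57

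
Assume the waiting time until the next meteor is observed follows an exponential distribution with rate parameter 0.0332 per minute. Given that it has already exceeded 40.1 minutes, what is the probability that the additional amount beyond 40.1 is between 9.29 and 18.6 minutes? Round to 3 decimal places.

Memoryless: the residual past 40.1 is again Exp(λ).
P(9.29 < residual < 18.6) = e^(−λ·9.29) − e^(−λ·18.6) = 0.73460 − 0.53928 ≈ 0.195.

0.195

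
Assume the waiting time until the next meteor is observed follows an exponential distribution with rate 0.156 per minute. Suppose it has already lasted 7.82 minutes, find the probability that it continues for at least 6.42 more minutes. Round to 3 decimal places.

0.367

P(X > s+t | X > s) = e^(−λ(s+t))/e^(−λs) = e^(−λt), independent of s = 7.82.
P(X > 6.42) = e^(−1.0015) ≈ 0.367.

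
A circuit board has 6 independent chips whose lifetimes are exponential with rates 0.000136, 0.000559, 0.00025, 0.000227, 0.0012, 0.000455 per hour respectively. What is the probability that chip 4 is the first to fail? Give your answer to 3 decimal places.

0.080

The time to first failure is exponential with rate Σλ = 0.000136 + 0.000559 + 0.00025 + 0.000227 + 0.0012 + 0.000455 = 0.002827.
P(chip 4 first) = λ_4/Σλ = 0.000227/0.002827 ≈ 0.080.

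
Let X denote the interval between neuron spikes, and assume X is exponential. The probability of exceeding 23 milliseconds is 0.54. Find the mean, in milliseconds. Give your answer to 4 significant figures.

37.33

e^(−λ·23) = 0.54 ⇒ λ = −ln(0.54)/23 = 0.0267907.
Mean = 1/λ = 37.3264 milliseconds.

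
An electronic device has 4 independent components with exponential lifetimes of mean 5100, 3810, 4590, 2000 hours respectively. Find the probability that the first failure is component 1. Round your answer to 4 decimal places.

Rates: λ_i = 1/mean_i → 0.000196078, 0.000262467, 0.000217865, 0.0005; Σλ = 0.00117641.
P(component 1 first) = λ_1/Σλ = 0.000196078/0.00117641 ≈ 0.1667.

0.1667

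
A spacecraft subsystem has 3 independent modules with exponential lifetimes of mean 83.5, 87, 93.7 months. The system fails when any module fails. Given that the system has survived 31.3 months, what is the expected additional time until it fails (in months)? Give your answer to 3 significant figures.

First-failure rate Σλ = 1/83.5 + 1/87 + 1/93.7 = 0.0341427.
By memorylessness the expected residual is 1/Σλ = 29.2889 months, regardless of the 31.3 already elapsed.

29.3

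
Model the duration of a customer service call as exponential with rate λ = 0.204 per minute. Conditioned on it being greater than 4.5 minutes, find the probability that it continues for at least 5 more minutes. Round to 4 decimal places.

0.3606

P(X > s+t | X > s) = e^(−λ(s+t))/e^(−λs) = e^(−λt), independent of s = 4.5.
P(X > 5) = e^(−1.02) ≈ 0.3606.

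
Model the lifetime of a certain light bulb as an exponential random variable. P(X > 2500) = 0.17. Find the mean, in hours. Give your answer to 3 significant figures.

e^(−λ·2500) = 0.17 ⇒ λ = −ln(0.17)/2500 = 0.000708783.
Mean = 1/λ = 1410.87 hours.

1410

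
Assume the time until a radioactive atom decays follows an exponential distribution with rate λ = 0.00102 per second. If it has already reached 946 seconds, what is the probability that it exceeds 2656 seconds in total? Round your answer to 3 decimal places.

P(X > s+t | X > s) = e^(−λ(s+t))/e^(−λs) = e^(−λt), independent of s = 946.
P(X > 1710) = e^(−1.7442) ≈ 0.175.

0.175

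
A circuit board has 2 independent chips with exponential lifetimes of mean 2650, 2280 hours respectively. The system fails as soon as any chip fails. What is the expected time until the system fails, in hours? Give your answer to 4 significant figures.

1226

The first failure time is exponential with rate Σλ_i = 1/2650 + 1/2280 = 0.000815955 per hour.
E[min] = 1/Σλ = 1/0.000815955 = 1225.56 hours.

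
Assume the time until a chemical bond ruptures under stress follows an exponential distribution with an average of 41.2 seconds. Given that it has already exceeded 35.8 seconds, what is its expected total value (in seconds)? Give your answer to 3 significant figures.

77.0

The rate is λ = 1/41.2 = 0.0242718 per second.
By memorylessness, E[X | X > 35.8] = 35.8 + 1/λ = 35.8 + 41.2 = 77 seconds.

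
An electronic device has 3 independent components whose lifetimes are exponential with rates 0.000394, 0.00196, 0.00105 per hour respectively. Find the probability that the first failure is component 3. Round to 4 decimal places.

0.3085

The time to first failure is exponential with rate Σλ = 0.000394 + 0.00196 + 0.00105 = 0.003404.
P(component 3 first) = λ_3/Σλ = 0.00105/0.003404 ≈ 0.3085.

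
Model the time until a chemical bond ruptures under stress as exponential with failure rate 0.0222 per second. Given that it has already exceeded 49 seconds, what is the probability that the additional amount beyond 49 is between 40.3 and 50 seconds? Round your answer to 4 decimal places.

Memoryless: the residual past 49 is again Exp(λ).
P(40.3 < residual < 50) = e^(−λ·40.3) − e^(−λ·50) = 0.40875 − 0.32956 ≈ 0.0792.

0.0792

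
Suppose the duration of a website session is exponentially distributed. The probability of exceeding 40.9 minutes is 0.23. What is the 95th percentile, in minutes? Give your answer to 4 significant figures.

83.37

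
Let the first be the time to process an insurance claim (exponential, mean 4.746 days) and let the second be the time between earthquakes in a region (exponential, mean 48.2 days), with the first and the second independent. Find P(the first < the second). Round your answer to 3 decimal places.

λ_1 = 1/4.746 = 0.210704, λ_2 = 1/48.2 = 0.0207469.
For independent exponentials, P(the first < the second) = λ_1/(λ_1+λ_2) = 0.210704/0.231451 ≈ 0.910.

0.910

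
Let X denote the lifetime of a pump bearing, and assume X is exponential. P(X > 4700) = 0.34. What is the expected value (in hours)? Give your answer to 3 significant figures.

e^(−λ·4700) = 0.34 ⇒ λ = −ln(0.34)/4700 = 0.000229534.
Mean = 1/λ = 4356.65 hours.

4360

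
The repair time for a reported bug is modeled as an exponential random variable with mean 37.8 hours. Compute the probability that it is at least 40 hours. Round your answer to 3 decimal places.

0.347

The rate is λ = 1/37.8 = 0.026455 per hour.
P(X > 40) = e^(−λ·40) = e^(−1.0582) ≈ 0.347.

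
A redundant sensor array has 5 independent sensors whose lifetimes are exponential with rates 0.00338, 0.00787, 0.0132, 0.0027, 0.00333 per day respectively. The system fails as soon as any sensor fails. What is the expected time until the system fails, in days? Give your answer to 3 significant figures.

32.8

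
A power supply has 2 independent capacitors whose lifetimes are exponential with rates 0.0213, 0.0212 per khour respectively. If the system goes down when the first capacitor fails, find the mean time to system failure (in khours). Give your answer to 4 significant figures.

23.53

The time to first failure is exponential with rate Σλ = 0.0213 + 0.0212 = 0.0425.
E[min] = 1/Σλ = 1/0.0425 = 23.5294 khours.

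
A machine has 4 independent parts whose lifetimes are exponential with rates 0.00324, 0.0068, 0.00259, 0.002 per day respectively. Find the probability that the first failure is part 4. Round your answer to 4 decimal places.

The time to first failure is exponential with rate Σλ = 0.00324 + 0.0068 + 0.00259 + 0.002 = 0.01463.
P(part 4 first) = λ_4/Σλ = 0.002/0.01463 ≈ 0.1367.

0.1367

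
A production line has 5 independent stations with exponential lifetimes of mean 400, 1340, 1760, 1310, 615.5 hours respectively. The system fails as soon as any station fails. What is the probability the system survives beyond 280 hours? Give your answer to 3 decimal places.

0.176

The first failure time is exponential with rate Σλ_i = 1/400 + 1/1340 + 1/1760 + 1/1310 + 1/615.5 = 0.0062025 per hour.
P(min > 280) = e^(−0.0062025·280) = e^(−1.7367) ≈ 0.176.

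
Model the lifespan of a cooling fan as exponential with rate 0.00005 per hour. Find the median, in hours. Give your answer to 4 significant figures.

13860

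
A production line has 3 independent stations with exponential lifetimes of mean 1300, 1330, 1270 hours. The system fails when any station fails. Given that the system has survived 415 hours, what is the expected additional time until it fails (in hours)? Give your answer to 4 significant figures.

First-failure rate Σλ = 1/1300 + 1/1330 + 1/1270 = 0.00230851.
By memorylessness the expected residual is 1/Σλ = 433.179 hours, regardless of the 415 already elapsed.

433.2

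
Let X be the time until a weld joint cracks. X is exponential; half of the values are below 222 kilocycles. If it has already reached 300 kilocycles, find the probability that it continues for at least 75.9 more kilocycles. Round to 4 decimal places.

0.7890

For an exponential, median = ln(2)/λ, so λ = ln 2 / 222 = 0.00312228 per kilocycle.
P(X > s+t | X > s) = e^(−λ(s+t))/e^(−λs) = e^(−λt), independent of s = 300.
P(X > 75.9) = e^(−0.23698) ≈ 0.7890.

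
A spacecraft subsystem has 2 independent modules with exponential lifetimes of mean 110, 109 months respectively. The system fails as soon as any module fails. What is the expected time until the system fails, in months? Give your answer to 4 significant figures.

The first failure time is exponential with rate Σλ_i = 1/110 + 1/109 = 0.0182652 per month.
E[min] = 1/Σλ = 1/0.0182652 = 54.7489 months.

54.75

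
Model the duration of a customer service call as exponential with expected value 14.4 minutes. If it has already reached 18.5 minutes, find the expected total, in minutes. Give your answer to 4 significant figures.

32.90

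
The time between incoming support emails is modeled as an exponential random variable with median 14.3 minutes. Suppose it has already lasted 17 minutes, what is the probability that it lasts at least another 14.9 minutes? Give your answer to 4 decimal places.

For an exponential, median = ln(2)/λ, so λ = ln 2 / 14.3 = 0.0484718 per minute.
The exponential is memoryless, so the remaining time is again Exp(λ): the condition X > 17 is irrelevant.
P(X > 14.9) = e^(−0.72223) ≈ 0.4857.

0.4857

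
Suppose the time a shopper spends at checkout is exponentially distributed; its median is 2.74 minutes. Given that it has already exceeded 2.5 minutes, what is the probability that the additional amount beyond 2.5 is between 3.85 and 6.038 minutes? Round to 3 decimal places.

0.161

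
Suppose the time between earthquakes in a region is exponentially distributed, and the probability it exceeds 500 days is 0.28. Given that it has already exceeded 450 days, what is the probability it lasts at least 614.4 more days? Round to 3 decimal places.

0.209

From e^(−λ·500) = 0.28, λ = −ln(0.28)/500 = 0.00254593.
Memoryless: P(X > 450+614.4 | X > 450) = P(X > 614.4) = e^(−0.00254593·614.4) ≈ 0.209.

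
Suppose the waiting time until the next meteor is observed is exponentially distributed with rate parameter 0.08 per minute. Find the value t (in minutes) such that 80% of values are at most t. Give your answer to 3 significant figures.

Set 1 − e^(−λt) = 0.8, so t = −ln(0.2)/λ = 1.6094/0.08 ≈ 20.118 minutes.

20.1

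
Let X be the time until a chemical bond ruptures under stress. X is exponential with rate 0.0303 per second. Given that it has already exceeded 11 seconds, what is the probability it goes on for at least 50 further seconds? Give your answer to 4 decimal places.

0.2198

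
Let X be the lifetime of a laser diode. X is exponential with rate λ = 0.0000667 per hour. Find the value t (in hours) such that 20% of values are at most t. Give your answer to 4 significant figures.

Set 1 − e^(−λt) = 0.2, so t = −ln(0.8)/λ = 0.22314/0.0000667 ≈ 3345.48 hours.

3345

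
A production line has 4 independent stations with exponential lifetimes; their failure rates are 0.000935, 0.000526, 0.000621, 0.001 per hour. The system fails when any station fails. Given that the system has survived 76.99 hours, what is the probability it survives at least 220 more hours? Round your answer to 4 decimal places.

Time to first failure ~ Exp(Σλ) with Σλ = 0.003082.
By memorylessness, P(T > 76.99+220 | T > 76.99) = P(T > 220) = e^(−0.003082·220) ≈ 0.5076.

0.5076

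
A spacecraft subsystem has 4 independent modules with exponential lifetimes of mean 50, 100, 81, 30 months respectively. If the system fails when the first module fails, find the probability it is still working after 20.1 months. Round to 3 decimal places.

0.218

The first failure time is exponential with rate Σλ_i = 1/50 + 1/100 + 1/81 + 1/30 = 0.075679 per month.
P(min > 20.1) = e^(−0.075679·20.1) = e^(−1.5211) ≈ 0.218.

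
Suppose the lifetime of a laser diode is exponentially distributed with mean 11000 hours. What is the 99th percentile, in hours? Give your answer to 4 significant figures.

The rate is λ = 1/11000 = 0.0000909091 per hour.
Set 1 − e^(−λt) = 0.99, so t = −ln(0.01)/λ = 4.6052/0.0000909091 ≈ 50656.9 hours.

50660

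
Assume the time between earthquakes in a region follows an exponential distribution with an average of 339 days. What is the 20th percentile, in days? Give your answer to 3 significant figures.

75.6

The rate is λ = 1/339 = 0.00294985 per day.
Set 1 − e^(−λt) = 0.2, so t = −ln(0.8)/λ = 0.22314/0.00294985 ≈ 75.6457 days.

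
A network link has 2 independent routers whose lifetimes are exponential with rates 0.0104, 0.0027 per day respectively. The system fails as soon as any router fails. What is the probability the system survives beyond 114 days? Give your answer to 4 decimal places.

The time to first failure is exponential with rate Σλ = 0.0104 + 0.0027 = 0.0131.
P(min > 114) = e^(−0.0131·114) = e^(−1.4934) ≈ 0.2246.

0.2246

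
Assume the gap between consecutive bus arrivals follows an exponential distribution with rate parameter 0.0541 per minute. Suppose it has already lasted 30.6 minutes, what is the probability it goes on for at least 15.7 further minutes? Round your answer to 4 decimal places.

0.4277

P(X > s+t | X > s) = e^(−λ(s+t))/e^(−λs) = e^(−λt), independent of s = 30.6.
P(X > 15.7) = e^(−0.84937) ≈ 0.4277.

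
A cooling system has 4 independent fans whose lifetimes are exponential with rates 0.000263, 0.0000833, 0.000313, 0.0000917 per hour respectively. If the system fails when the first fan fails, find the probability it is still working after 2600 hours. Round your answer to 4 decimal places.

0.1419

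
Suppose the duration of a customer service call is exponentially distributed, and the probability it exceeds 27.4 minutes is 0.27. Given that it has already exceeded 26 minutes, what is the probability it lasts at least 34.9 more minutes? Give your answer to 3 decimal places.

From e^(−λ·27.4) = 0.27, λ = −ln(0.27)/27.4 = 0.0477859.
Memoryless: P(X > 26+34.9 | X > 26) = P(X > 34.9) = e^(−0.0477859·34.9) ≈ 0.189.

0.189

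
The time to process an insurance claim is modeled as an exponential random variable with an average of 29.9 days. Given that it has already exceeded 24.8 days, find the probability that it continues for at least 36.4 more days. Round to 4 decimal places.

0.2960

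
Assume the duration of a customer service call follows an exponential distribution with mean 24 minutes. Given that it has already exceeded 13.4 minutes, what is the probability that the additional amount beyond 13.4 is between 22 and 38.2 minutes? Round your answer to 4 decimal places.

0.1963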